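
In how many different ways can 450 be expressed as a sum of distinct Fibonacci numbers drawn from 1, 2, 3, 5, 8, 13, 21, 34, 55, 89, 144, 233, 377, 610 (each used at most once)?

450 = 377+55+13+5 = 377+55+13+3+2 = 377+34+21+13+5 = … (12 more), for 15 in all.

15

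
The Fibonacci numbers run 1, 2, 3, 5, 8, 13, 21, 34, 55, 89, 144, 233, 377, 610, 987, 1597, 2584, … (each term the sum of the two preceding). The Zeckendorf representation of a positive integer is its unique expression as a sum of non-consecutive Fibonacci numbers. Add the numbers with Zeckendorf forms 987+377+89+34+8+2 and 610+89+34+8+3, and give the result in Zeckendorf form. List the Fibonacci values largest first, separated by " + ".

The two numbers are 1497 and 744, so their sum is 2241.
Greedily peel off the largest Fibonacci term at each step:
subtract 1597 from 2241: 644 remains
subtract 610 from 644: 34 remains
subtract 34 from 34: 0 remains

1597 + 610 + 34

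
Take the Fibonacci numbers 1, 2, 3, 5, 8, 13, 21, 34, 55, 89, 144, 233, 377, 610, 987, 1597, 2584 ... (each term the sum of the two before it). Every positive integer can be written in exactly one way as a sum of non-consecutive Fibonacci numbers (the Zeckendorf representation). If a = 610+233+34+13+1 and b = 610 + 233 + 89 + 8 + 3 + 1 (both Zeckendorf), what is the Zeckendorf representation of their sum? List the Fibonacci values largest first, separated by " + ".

1597 + 233 + 5

The two numbers are 891 and 944, so their sum is 1835.
Greedy algorithm:
1835: greatest Fibonacci not exceeding it is 1597, leaving 238
238: greatest Fibonacci not exceeding it is 233, leaving 5
5: greatest Fibonacci not exceeding it is 5, leaving 0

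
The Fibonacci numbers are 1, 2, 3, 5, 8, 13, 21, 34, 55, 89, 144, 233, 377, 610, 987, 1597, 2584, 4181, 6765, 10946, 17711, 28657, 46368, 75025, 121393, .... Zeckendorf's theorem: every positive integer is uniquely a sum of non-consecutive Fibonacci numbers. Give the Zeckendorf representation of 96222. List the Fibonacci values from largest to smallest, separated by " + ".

75025 + 17711 + 2584 + 610 + 233 + 55 + 3 + 1

96222: greatest Fibonacci not exceeding it is 75025, leaving 21197
21197: greatest Fibonacci not exceeding it is 17711, leaving 3486
3486: greatest Fibonacci not exceeding it is 2584, leaving 902
902: greatest Fibonacci not exceeding it is 610, leaving 292
292: greatest Fibonacci not exceeding it is 233, leaving 59
59: greatest Fibonacci not exceeding it is 55, leaving 4
4: greatest Fibonacci not exceeding it is 3, leaving 1
1: greatest Fibonacci not exceeding it is 1, leaving 0
So 96222 = 75025 + 17711 + 2584 + 610 + 233 + 55 + 3 + 1, with no two terms consecutive in the sequence.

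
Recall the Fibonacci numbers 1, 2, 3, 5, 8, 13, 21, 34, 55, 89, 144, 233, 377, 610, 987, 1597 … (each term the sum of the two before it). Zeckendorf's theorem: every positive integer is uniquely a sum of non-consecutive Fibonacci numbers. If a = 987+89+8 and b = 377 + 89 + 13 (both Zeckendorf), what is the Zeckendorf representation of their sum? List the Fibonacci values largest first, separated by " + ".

987 + 377 + 144 + 55

The two numbers are 1084 and 479, so their sum is 1563.
subtract 987 from 1563: 576 remains
subtract 377 from 576: 199 remains
subtract 144 from 199: 55 remains
subtract 55 from 55: 0 remains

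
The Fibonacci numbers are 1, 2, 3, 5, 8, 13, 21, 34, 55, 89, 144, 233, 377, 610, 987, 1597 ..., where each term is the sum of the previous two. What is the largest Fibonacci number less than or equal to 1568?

987

987 ≤ 1568 < 1597, so the largest Fibonacci number not exceeding 1568 is 987.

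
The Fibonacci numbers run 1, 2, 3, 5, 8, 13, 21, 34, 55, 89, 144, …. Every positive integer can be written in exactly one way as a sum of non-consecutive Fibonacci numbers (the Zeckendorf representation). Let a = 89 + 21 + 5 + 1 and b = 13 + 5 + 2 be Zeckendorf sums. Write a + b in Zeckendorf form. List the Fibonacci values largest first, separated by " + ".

The two numbers are 116 and 20, so their sum is 136.
subtract 89 from 136: 47 remains
subtract 34 from 47: 13 remains
subtract 13 from 13: 0 remains

89 + 34 + 13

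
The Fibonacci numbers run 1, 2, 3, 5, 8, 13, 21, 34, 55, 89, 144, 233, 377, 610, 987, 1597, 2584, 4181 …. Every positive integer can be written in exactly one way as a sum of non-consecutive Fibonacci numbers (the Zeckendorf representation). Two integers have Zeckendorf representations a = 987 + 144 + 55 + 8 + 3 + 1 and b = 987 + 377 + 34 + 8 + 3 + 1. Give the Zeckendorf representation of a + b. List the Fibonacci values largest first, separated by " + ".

The two numbers are 1198 and 1410, so their sum is 2608.
Greedy algorithm:
take 2584 (≤ 2608); 2608 − 2584 = 24
take 21 (≤ 24); 24 − 21 = 3
take 3 (≤ 3); 3 − 3 = 0

2584 + 21 + 3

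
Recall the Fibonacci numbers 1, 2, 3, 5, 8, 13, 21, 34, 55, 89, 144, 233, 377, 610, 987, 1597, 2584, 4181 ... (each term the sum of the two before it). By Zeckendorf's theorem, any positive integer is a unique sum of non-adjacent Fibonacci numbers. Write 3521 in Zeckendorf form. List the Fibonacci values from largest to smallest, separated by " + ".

2584 + 610 + 233 + 89 + 5

largest Fibonacci ≤ 3521 is 2584; 3521 − 2584 = 937
largest Fibonacci ≤ 937 is 610; 937 − 610 = 327
largest Fibonacci ≤ 327 is 233; 327 − 233 = 94
largest Fibonacci ≤ 94 is 89; 94 − 89 = 5
largest Fibonacci ≤ 5 is 5; 5 − 5 = 0
So 3521 = 2584 + 610 + 233 + 89 + 5, with no two terms consecutive in the sequence.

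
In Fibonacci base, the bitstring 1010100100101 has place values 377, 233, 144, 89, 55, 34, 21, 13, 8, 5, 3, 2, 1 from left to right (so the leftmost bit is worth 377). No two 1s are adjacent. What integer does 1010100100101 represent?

Summing the place values of the 1 bits: 377 + 144 + 55 + 13 + 3 + 1 = 593.

593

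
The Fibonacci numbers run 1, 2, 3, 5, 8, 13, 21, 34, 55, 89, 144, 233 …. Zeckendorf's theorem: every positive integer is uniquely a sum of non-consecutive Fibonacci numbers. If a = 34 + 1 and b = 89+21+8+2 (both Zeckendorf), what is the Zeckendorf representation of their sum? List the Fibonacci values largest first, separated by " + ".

The two numbers are 35 and 120, so their sum is 155.
155 − 144 = 11
11 − 8 = 3
3 − 3 = 0

144 + 8 + 3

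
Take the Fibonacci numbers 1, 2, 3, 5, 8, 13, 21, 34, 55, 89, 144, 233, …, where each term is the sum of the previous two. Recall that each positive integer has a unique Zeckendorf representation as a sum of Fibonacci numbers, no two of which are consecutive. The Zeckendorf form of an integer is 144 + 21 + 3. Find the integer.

168

144 + 21 + 3 = 168.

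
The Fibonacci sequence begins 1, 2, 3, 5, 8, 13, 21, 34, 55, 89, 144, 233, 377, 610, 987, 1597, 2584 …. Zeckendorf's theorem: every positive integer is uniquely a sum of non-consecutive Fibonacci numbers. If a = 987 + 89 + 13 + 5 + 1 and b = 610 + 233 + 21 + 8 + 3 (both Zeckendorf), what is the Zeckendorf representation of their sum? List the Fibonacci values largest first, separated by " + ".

1597 + 233 + 89 + 34 + 13 + 3 + 1

The two numbers are 1095 and 875, so their sum is 1970.
Repeatedly subtract the largest Fibonacci number that fits:
subtract 1597 from 1970: 373 remains
subtract 233 from 373: 140 remains
subtract 89 from 140: 51 remains
subtract 34 from 51: 17 remains
subtract 13 from 17: 4 remains
subtract 3 from 4: 1 remains
subtract 1 from 1: 0 remains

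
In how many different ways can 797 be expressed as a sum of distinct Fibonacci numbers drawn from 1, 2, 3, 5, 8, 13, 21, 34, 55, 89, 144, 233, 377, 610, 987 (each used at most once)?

797 = 610+144+34+8+1 = 610+144+34+5+3+1 = 610+144+21+13+8+1 = 610+89+55+34+8+1 = 377+233+144+34+8+1 = … (11 more), for 16 in all.

16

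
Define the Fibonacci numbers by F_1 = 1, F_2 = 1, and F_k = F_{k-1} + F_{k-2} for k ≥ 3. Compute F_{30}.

832040

Iterating the recurrence up to F_{22} = 17711 and F_{21} = 10946:
F_{23} = F_{22} + F_{21} = 17711 + 10946 = 28657
F_{24} = F_{23} + F_{22} = 28657 + 17711 = 46368
F_{25} = F_{24} + F_{23} = 46368 + 28657 = 75025
F_{26} = F_{25} + F_{24} = 75025 + 46368 = 121393
F_{27} = F_{26} + F_{25} = 121393 + 75025 = 196418
F_{28} = F_{27} + F_{26} = 196418 + 121393 = 317811
F_{29} = F_{28} + F_{27} = 317811 + 196418 = 514229
F_{30} = F_{29} + F_{28} = 514229 + 317811 = 832040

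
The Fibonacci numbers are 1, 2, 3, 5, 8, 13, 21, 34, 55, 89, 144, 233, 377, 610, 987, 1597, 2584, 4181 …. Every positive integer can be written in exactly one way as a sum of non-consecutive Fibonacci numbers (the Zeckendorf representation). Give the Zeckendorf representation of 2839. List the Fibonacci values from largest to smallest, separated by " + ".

2584 + 233 + 21 + 1

largest Fibonacci ≤ 2839 is 2584; 2839 − 2584 = 255
largest Fibonacci ≤ 255 is 233; 255 − 233 = 22
largest Fibonacci ≤ 22 is 21; 22 − 21 = 1
largest Fibonacci ≤ 1 is 1; 1 − 1 = 0
So 2839 = 2584 + 233 + 21 + 1, with no two terms consecutive in the sequence.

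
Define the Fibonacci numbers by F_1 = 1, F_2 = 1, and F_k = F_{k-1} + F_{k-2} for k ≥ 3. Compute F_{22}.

17711

Iterating the recurrence up to F_{16} = 987 and F_{15} = 610:
F_{17} = F_{16} + F_{15} = 987 + 610 = 1597
F_{18} = F_{17} + F_{16} = 1597 + 987 = 2584
F_{19} = F_{18} + F_{17} = 2584 + 1597 = 4181
F_{20} = F_{19} + F_{18} = 4181 + 2584 = 6765
F_{21} = F_{20} + F_{19} = 6765 + 4181 = 10946
F_{22} = F_{21} + F_{20} = 10946 + 6765 = 17711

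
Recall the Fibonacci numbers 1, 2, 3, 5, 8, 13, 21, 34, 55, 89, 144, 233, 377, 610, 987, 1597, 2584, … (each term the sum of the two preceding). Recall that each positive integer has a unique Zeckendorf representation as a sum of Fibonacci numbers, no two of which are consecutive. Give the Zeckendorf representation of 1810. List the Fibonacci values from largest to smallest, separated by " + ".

Greedily peel off the largest Fibonacci term at each step:
1597 ≤ 1810 < 2584, so take 1597; remainder 213
144 ≤ 213 < 233, so take 144; remainder 69
55 ≤ 69 < 89, so take 55; remainder 14
13 ≤ 14 < 21, so take 13; remainder 1
1 ≤ 1 < 2, so take 1; remainder 0
So 1810 = 1597 + 144 + 55 + 13 + 1, with no two terms consecutive in the sequence.

1597 + 144 + 55 + 13 + 1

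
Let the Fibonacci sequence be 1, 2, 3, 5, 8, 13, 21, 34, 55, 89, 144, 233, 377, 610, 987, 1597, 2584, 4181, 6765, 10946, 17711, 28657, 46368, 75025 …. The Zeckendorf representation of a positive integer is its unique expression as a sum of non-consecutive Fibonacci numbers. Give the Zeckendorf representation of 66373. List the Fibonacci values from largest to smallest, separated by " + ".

Greedily peel off the largest Fibonacci term at each step:
largest Fibonacci ≤ 66373 is 46368; 66373 − 46368 = 20005
largest Fibonacci ≤ 20005 is 17711; 20005 − 17711 = 2294
largest Fibonacci ≤ 2294 is 1597; 2294 − 1597 = 697
largest Fibonacci ≤ 697 is 610; 697 − 610 = 87
largest Fibonacci ≤ 87 is 55; 87 − 55 = 32
largest Fibonacci ≤ 32 is 21; 32 − 21 = 11
largest Fibonacci ≤ 11 is 8; 11 − 8 = 3
largest Fibonacci ≤ 3 is 3; 3 − 3 = 0
So 66373 = 46368 + 17711 + 1597 + 610 + 55 + 21 + 8 + 3, with no two terms consecutive in the sequence.

46368 + 17711 + 1597 + 610 + 55 + 21 + 8 + 3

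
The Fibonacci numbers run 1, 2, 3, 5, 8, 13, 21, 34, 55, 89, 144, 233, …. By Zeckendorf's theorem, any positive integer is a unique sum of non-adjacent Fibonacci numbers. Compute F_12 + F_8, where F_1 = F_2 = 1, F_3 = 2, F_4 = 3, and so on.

F_12 + F_8 = 144 + 21 = 165.

165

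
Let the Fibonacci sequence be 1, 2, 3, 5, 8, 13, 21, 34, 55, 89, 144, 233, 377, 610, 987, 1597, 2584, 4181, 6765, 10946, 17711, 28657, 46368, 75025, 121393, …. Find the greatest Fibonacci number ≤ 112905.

75025

75025 ≤ 112905 < 121393, so the largest Fibonacci number not exceeding 112905 is 75025.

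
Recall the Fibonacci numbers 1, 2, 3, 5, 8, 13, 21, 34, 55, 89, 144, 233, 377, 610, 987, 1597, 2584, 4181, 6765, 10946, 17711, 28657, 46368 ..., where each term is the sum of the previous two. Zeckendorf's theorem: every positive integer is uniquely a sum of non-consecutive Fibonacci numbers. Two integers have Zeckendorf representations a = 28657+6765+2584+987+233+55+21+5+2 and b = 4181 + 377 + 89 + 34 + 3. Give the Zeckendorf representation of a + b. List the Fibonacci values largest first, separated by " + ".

28657 + 10946 + 4181 + 144 + 55 + 8 + 2

The two numbers are 39309 and 4684, so their sum is 43993.
Repeatedly subtract the largest Fibonacci number that fits:
largest Fibonacci ≤ 43993 is 28657; 43993 − 28657 = 15336
largest Fibonacci ≤ 15336 is 10946; 15336 − 10946 = 4390
largest Fibonacci ≤ 4390 is 4181; 4390 − 4181 = 209
largest Fibonacci ≤ 209 is 144; 209 − 144 = 65
largest Fibonacci ≤ 65 is 55; 65 − 55 = 10
largest Fibonacci ≤ 10 is 8; 10 − 8 = 2
largest Fibonacci ≤ 2 is 2; 2 − 2 = 0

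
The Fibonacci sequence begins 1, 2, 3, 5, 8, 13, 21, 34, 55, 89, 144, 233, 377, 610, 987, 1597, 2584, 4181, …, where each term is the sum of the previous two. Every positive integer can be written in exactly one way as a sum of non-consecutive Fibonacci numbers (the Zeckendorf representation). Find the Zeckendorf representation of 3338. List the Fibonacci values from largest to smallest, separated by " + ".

2584 + 610 + 144

Greedily peel off the largest Fibonacci term at each step:
take 2584 (≤ 3338); 3338 − 2584 = 754
take 610 (≤ 754); 754 − 610 = 144
take 144 (≤ 144); 144 − 144 = 0
So 3338 = 2584 + 610 + 144, with no two terms consecutive in the sequence.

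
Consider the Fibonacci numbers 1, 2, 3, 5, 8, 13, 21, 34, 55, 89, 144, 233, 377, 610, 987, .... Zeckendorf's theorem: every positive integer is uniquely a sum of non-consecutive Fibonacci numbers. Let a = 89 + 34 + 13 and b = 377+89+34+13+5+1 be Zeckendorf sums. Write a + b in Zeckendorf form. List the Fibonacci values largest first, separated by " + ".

610 + 34 + 8 + 3

The two numbers are 136 and 519, so their sum is 655.
Greedily peel off the largest Fibonacci term at each step:
655 − 610 = 45
45 − 34 = 11
11 − 8 = 3
3 − 3 = 0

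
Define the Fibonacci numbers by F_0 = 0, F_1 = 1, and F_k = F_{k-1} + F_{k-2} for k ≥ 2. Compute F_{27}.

Iterating the recurrence up to F_{23} = 28657 and F_{22} = 17711:
F_{24} = F_{23} + F_{22} = 28657 + 17711 = 46368
F_{25} = F_{24} + F_{23} = 46368 + 28657 = 75025
F_{26} = F_{25} + F_{24} = 75025 + 46368 = 121393
F_{27} = F_{26} + F_{25} = 121393 + 75025 = 196418

196418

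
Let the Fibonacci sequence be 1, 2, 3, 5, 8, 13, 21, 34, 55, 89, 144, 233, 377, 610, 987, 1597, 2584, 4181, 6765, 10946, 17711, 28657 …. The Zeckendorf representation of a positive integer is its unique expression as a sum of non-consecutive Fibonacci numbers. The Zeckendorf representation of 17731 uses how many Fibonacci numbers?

4

take 17711 (≤ 17731); 17731 − 17711 = 20
take 13 (≤ 20); 20 − 13 = 7
take 5 (≤ 7); 7 − 5 = 2
take 2 (≤ 2); 2 − 2 = 0
17731 = 17711 + 13 + 5 + 2, which has 4 terms.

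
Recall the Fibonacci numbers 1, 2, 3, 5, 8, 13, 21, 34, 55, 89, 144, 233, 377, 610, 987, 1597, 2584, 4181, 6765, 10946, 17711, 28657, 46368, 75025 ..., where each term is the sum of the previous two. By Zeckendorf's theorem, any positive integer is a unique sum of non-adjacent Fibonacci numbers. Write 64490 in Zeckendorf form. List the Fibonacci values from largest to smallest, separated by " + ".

Repeatedly subtract the largest Fibonacci number that fits:
46368 ≤ 64490 < 75025, so take 46368; remainder 18122
17711 ≤ 18122 < 28657, so take 17711; remainder 411
377 ≤ 411 < 610, so take 377; remainder 34
34 ≤ 34 < 55, so take 34; remainder 0
So 64490 = 46368 + 17711 + 377 + 34, with no two terms consecutive in the sequence.

46368 + 17711 + 377 + 34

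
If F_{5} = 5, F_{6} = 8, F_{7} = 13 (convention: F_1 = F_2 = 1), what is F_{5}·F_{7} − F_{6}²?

5·13 − 8² = 65 − 64 = 1. (Cassini's identity: F_{k−1}F_{k+1} − F_k² = (−1)^k.)

1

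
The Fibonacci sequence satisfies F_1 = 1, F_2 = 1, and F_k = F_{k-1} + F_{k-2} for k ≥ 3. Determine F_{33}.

3524578

Iterating the recurrence up to F_{25} = 75025 and F_{24} = 46368:
F_{26} = F_{25} + F_{24} = 75025 + 46368 = 121393
F_{27} = F_{26} + F_{25} = 121393 + 75025 = 196418
F_{28} = F_{27} + F_{26} = 196418 + 121393 = 317811
F_{29} = F_{28} + F_{27} = 317811 + 196418 = 514229
F_{30} = F_{29} + F_{28} = 514229 + 317811 = 832040
F_{31} = F_{30} + F_{29} = 832040 + 514229 = 1346269
F_{32} = F_{31} + F_{30} = 1346269 + 832040 = 2178309
F_{33} = F_{32} + F_{31} = 2178309 + 1346269 = 3524578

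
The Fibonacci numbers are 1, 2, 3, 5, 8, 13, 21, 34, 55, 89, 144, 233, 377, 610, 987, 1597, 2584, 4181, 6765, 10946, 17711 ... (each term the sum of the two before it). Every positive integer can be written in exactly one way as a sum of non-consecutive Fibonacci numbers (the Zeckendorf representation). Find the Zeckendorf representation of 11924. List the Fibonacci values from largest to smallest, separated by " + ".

10946 + 610 + 233 + 89 + 34 + 8 + 3 + 1

largest Fibonacci ≤ 11924 is 10946; 11924 − 10946 = 978
largest Fibonacci ≤ 978 is 610; 978 − 610 = 368
largest Fibonacci ≤ 368 is 233; 368 − 233 = 135
largest Fibonacci ≤ 135 is 89; 135 − 89 = 46
largest Fibonacci ≤ 46 is 34; 46 − 34 = 12
largest Fibonacci ≤ 12 is 8; 12 − 8 = 4
largest Fibonacci ≤ 4 is 3; 4 − 3 = 1
largest Fibonacci ≤ 1 is 1; 1 − 1 = 0
So 11924 = 10946 + 610 + 233 + 89 + 34 + 8 + 3 + 1, with no two terms consecutive in the sequence.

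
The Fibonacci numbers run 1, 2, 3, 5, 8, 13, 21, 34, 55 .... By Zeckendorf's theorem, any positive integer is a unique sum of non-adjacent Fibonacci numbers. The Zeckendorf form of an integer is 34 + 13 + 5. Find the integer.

52

34 + 13 + 5 = 52.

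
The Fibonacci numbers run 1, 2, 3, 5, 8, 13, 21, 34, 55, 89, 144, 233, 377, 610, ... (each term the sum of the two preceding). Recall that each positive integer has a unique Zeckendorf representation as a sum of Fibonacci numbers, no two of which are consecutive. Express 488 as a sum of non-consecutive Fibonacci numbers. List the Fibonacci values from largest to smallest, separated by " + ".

Greedily peel off the largest Fibonacci term at each step:
largest Fibonacci ≤ 488 is 377; 488 − 377 = 111
largest Fibonacci ≤ 111 is 89; 111 − 89 = 22
largest Fibonacci ≤ 22 is 21; 22 − 21 = 1
largest Fibonacci ≤ 1 is 1; 1 − 1 = 0
So 488 = 377 + 89 + 21 + 1, with no two terms consecutive in the sequence.

377 + 89 + 21 + 1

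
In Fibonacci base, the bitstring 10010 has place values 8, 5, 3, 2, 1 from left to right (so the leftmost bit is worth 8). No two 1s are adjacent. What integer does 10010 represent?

10

Summing the place values of the 1 bits: 8 + 2 = 10.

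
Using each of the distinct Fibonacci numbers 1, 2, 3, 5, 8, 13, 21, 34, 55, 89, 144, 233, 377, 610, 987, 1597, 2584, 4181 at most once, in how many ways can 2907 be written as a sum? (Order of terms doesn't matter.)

Each representation comes from the Zeckendorf form by replacing some F_k with F_{k−1} + F_{k−2} where possible.
2907 = 2584+233+89+1 = 2584+233+55+34+1 = 1597+987+233+89+1 = 2584+233+55+21+13+1 = … (23 more), for 27 in all.

27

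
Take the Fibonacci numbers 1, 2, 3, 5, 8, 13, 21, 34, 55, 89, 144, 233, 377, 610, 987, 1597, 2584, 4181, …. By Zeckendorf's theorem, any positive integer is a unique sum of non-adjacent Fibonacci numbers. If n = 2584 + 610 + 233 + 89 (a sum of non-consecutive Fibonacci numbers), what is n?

3516

2584 + 610 + 233 + 89 = 3516.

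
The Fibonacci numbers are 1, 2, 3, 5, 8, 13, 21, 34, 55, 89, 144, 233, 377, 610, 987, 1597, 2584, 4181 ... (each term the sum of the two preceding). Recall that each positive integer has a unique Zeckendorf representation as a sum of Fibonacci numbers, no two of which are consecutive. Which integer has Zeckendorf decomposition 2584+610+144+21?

2584+610+144+21 = 3359.

3359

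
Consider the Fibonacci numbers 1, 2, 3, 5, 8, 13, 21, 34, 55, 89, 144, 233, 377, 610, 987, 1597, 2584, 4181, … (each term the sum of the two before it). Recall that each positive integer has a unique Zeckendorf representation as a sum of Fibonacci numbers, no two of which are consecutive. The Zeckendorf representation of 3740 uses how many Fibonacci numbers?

Greedy algorithm:
2584 ≤ 3740 < 4181, so take 2584; remainder 1156
987 ≤ 1156 < 1597, so take 987; remainder 169
144 ≤ 169 < 233, so take 144; remainder 25
21 ≤ 25 < 34, so take 21; remainder 4
3 ≤ 4 < 5, so take 3; remainder 1
1 ≤ 1 < 2, so take 1; remainder 0
3740 = 2584 + 987 + 144 + 21 + 3 + 1, which has 6 terms.

6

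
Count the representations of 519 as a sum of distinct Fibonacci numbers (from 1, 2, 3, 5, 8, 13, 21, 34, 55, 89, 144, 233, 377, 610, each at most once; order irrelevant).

10

Each representation comes from the Zeckendorf form by replacing some F_k with F_{k−1} + F_{k−2} where possible.
519 = 377+89+34+13+5+1 = 377+89+34+13+3+2+1 = 233+144+89+34+13+5+1 = 377+89+34+8+5+3+2+1 = … (6 more), for 10 in all.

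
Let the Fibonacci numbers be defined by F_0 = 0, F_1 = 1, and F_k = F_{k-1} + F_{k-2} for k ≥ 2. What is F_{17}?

Iterating the recurrence up to F_{13} = 233 and F_{12} = 144:
F_{14} = F_{13} + F_{12} = 233 + 144 = 377
F_{15} = F_{14} + F_{13} = 377 + 233 = 610
F_{16} = F_{15} + F_{14} = 610 + 377 = 987
F_{17} = F_{16} + F_{15} = 987 + 610 = 1597

1597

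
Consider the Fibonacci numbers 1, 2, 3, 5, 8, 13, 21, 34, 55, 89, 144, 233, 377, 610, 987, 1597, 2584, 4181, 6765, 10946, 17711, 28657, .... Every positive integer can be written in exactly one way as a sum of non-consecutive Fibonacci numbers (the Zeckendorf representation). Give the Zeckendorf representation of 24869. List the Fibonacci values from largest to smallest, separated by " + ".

Greedily peel off the largest Fibonacci term at each step:
subtract 17711 from 24869: 7158 remains
subtract 6765 from 7158: 393 remains
subtract 377 from 393: 16 remains
subtract 13 from 16: 3 remains
subtract 3 from 3: 0 remains
So 24869 = 17711 + 6765 + 377 + 13 + 3, with no two terms consecutive in the sequence.

17711 + 6765 + 377 + 13 + 3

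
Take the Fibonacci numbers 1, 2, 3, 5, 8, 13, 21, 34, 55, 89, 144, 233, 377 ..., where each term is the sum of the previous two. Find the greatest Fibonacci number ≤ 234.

233 ≤ 234 < 377, so the largest Fibonacci number not exceeding 234 is 233.

233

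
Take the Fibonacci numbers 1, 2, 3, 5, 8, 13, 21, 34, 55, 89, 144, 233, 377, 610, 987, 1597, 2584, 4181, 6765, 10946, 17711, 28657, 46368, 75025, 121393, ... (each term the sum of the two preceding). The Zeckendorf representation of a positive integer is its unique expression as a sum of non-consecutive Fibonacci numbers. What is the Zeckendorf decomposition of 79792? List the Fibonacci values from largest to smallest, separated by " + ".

Greedily peel off the largest Fibonacci term at each step:
75025 ≤ 79792 < 121393, so take 75025; remainder 4767
4181 ≤ 4767 < 6765, so take 4181; remainder 586
377 ≤ 586 < 610, so take 377; remainder 209
144 ≤ 209 < 233, so take 144; remainder 65
55 ≤ 65 < 89, so take 55; remainder 10
8 ≤ 10 < 13, so take 8; remainder 2
2 ≤ 2 < 3, so take 2; remainder 0
So 79792 = 75025 + 4181 + 377 + 144 + 55 + 8 + 2, with no two terms consecutive in the sequence.

75025 + 4181 + 377 + 144 + 55 + 8 + 2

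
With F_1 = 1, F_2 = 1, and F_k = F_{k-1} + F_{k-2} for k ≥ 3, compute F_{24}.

46368

Iterating the recurrence up to F_{19} = 4181 and F_{18} = 2584:
F_{20} = F_{19} + F_{18} = 4181 + 2584 = 6765
F_{21} = F_{20} + F_{19} = 6765 + 4181 = 10946
F_{22} = F_{21} + F_{20} = 10946 + 6765 = 17711
F_{23} = F_{22} + F_{21} = 17711 + 10946 = 28657
F_{24} = F_{23} + F_{22} = 28657 + 17711 = 46368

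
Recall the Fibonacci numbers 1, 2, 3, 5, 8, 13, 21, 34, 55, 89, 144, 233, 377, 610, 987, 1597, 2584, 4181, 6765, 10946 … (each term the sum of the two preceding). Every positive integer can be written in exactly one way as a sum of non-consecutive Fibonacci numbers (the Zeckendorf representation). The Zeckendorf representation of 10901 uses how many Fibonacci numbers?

8

Repeatedly subtract the largest Fibonacci number that fits:
10901 − 6765 = 4136
4136 − 2584 = 1552
1552 − 987 = 565
565 − 377 = 188
188 − 144 = 44
44 − 34 = 10
10 − 8 = 2
2 − 2 = 0
10901 = 6765 + 2584 + 987 + 377 + 144 + 34 + 8 + 2, which has 8 terms.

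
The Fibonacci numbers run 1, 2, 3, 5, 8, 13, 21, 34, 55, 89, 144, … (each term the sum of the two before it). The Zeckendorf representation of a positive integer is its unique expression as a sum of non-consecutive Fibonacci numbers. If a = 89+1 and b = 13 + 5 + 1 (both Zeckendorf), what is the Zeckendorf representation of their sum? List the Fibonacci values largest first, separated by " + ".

89 + 13 + 5 + 2

The two numbers are 90 and 19, so their sum is 109.
109 − 89 = 20
20 − 13 = 7
7 − 5 = 2
2 − 2 = 0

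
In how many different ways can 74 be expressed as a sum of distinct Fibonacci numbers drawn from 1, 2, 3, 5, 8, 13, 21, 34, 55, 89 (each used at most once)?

Each representation comes from the Zeckendorf form by replacing some F_k with F_{k−1} + F_{k−2} where possible.
74 = 55+13+5+1 = 55+13+3+2+1 = 34+21+13+5+1 = 55+8+5+3+2+1 = … (2 more), for 6 in all.

6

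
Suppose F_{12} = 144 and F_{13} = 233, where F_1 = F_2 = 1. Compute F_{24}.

46368

By the doubling identity F_{2k} = F_k(2F_{k+1} − F_k): F_{24} = 144·(2·233 − 144) = 144·322 = 46368.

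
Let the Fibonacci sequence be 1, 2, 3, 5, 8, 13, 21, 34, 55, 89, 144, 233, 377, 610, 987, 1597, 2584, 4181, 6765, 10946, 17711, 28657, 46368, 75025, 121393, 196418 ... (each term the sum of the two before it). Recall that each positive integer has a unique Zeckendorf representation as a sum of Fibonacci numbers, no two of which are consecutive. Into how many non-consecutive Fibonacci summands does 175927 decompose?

take 121393 (≤ 175927); 175927 − 121393 = 54534
take 46368 (≤ 54534); 54534 − 46368 = 8166
take 6765 (≤ 8166); 8166 − 6765 = 1401
take 987 (≤ 1401); 1401 − 987 = 414
take 377 (≤ 414); 414 − 377 = 37
take 34 (≤ 37); 37 − 34 = 3
take 3 (≤ 3); 3 − 3 = 0
175927 = 121393 + 46368 + 6765 + 987 + 377 + 34 + 3, which has 7 terms.

7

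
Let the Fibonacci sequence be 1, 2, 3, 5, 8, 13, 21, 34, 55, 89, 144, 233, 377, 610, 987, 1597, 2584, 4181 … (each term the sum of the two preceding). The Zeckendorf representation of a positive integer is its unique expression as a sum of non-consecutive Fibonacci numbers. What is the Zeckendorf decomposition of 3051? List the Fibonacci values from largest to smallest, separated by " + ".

largest Fibonacci ≤ 3051 is 2584; 3051 − 2584 = 467
largest Fibonacci ≤ 467 is 377; 467 − 377 = 90
largest Fibonacci ≤ 90 is 89; 90 − 89 = 1
largest Fibonacci ≤ 1 is 1; 1 − 1 = 0
So 3051 = 2584 + 377 + 89 + 1, with no two terms consecutive in the sequence.

2584 + 377 + 89 + 1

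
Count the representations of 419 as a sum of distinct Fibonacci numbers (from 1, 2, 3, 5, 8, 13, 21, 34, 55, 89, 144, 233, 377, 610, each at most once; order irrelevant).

Each representation comes from the Zeckendorf form by replacing some F_k with F_{k−1} + F_{k−2} where possible.
419 = 377+34+8 = 377+34+5+3 = 377+21+13+8 = 233+144+34+8 = … (14 more), for 18 in all.

18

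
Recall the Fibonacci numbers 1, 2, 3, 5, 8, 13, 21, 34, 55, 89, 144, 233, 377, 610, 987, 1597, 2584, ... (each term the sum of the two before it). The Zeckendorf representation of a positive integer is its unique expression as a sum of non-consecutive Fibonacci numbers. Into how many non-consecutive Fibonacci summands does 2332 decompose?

subtract 1597 from 2332: 735 remains
subtract 610 from 735: 125 remains
subtract 89 from 125: 36 remains
subtract 34 from 36: 2 remains
subtract 2 from 2: 0 remains
2332 = 1597 + 610 + 89 + 34 + 2, which has 5 terms.

5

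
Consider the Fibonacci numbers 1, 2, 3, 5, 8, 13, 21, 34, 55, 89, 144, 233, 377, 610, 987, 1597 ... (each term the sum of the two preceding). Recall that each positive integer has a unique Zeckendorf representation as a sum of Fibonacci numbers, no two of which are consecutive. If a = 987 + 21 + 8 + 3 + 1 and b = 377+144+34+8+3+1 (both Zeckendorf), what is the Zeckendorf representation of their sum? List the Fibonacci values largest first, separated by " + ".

The two numbers are 1020 and 567, so their sum is 1587.
largest Fibonacci ≤ 1587 is 987; 1587 − 987 = 600
largest Fibonacci ≤ 600 is 377; 600 − 377 = 223
largest Fibonacci ≤ 223 is 144; 223 − 144 = 79
largest Fibonacci ≤ 79 is 55; 79 − 55 = 24
largest Fibonacci ≤ 24 is 21; 24 − 21 = 3
largest Fibonacci ≤ 3 is 3; 3 − 3 = 0

987 + 377 + 144 + 55 + 21 + 3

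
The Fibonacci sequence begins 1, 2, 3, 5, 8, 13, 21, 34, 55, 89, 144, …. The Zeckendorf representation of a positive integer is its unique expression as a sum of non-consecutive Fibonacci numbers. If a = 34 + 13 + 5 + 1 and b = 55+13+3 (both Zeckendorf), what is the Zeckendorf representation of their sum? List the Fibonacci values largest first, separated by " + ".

89 + 34 + 1

The two numbers are 53 and 71, so their sum is 124.
Greedily peel off the largest Fibonacci term at each step:
124: greatest Fibonacci not exceeding it is 89, leaving 35
35: greatest Fibonacci not exceeding it is 34, leaving 1
1: greatest Fibonacci not exceeding it is 1, leaving 0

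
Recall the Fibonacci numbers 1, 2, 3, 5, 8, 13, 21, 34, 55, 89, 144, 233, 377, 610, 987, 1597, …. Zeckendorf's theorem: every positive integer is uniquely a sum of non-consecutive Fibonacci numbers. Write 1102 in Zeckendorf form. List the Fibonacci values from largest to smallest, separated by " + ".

take 987 (≤ 1102); 1102 − 987 = 115
take 89 (≤ 115); 115 − 89 = 26
take 21 (≤ 26); 26 − 21 = 5
take 5 (≤ 5); 5 − 5 = 0
So 1102 = 987 + 89 + 21 + 5, with no two terms consecutive in the sequence.

987 + 89 + 21 + 5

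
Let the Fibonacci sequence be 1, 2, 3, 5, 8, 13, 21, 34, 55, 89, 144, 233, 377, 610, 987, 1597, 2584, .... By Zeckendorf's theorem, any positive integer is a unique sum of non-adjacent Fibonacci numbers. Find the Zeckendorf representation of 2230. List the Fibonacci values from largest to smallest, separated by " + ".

1597 + 610 + 21 + 2

take 1597 (≤ 2230); 2230 − 1597 = 633
take 610 (≤ 633); 633 − 610 = 23
take 21 (≤ 23); 23 − 21 = 2
take 2 (≤ 2); 2 − 2 = 0
So 2230 = 1597 + 610 + 21 + 2, with no two terms consecutive in the sequence.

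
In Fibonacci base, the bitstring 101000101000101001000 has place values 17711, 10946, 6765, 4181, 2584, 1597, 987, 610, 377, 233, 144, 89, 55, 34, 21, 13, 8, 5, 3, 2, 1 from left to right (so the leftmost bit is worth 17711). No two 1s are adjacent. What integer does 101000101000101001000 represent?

Summing the place values of the 1 bits: 17711 + 6765 + 987 + 377 + 55 + 21 + 5 = 25921.

25921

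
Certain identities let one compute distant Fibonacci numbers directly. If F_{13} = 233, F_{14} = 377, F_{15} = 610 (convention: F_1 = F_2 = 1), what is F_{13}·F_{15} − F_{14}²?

1

233·610 − 377² = 142130 − 142129 = 1. (Cassini's identity: F_{k−1}F_{k+1} − F_k² = (−1)^k.)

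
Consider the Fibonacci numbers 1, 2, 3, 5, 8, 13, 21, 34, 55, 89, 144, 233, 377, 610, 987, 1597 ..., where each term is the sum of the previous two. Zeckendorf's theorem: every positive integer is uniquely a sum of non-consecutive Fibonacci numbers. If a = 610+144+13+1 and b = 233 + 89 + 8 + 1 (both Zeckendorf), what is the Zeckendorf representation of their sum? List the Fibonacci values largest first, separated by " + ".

The two numbers are 768 and 331, so their sum is 1099.
987 ≤ 1099 < 1597, so take 987; remainder 112
89 ≤ 112 < 144, so take 89; remainder 23
21 ≤ 23 < 34, so take 21; remainder 2
2 ≤ 2 < 3, so take 2; remainder 0

987 + 89 + 21 + 2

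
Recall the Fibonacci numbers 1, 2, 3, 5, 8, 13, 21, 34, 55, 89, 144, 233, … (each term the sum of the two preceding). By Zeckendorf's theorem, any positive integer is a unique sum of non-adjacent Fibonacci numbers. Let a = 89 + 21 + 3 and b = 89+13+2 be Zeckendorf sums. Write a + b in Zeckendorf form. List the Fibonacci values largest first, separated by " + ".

The two numbers are 113 and 104, so their sum is 217.
take 144 (≤ 217); 217 − 144 = 73
take 55 (≤ 73); 73 − 55 = 18
take 13 (≤ 18); 18 − 13 = 5
take 5 (≤ 5); 5 − 5 = 0

144 + 55 + 13 + 5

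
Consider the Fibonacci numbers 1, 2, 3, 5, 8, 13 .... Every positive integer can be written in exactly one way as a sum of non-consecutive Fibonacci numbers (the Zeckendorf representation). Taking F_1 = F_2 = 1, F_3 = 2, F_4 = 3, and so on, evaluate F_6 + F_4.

F_6 + F_4 = 8 + 3 = 11.

11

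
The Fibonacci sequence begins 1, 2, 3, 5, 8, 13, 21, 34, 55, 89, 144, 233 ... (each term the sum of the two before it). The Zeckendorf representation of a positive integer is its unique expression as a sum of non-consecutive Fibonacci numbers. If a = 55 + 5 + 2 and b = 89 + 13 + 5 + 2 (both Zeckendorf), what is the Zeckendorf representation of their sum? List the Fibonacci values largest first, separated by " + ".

144 + 21 + 5 + 1

The two numbers are 62 and 109, so their sum is 171.
Repeatedly subtract the largest Fibonacci number that fits:
take 144 (≤ 171); 171 − 144 = 27
take 21 (≤ 27); 27 − 21 = 6
take 5 (≤ 6); 6 − 5 = 1
take 1 (≤ 1); 1 − 1 = 0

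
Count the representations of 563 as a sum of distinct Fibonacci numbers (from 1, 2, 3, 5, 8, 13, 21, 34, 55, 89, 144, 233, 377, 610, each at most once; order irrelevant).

563 = 377+144+34+8 = 377+144+34+5+3 = 377+144+21+13+8 = 377+89+55+34+8 = 377+144+34+5+2+1 = … (13 more), for 18 in all.

18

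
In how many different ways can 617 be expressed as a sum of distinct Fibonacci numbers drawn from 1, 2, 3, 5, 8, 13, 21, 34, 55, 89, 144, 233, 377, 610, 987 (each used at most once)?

5

617 = 610+5+2 = 377+233+5+2 = 377+144+89+5+2 = 377+144+55+34+5+2 = 377+144+55+21+13+5+2 — 5 representations.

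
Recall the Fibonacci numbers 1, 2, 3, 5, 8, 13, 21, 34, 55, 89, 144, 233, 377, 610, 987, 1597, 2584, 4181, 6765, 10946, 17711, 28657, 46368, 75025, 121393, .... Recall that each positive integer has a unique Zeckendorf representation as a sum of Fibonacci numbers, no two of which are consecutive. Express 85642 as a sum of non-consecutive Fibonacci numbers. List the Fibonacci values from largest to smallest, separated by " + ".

Greedy algorithm:
85642: greatest Fibonacci not exceeding it is 75025, leaving 10617
10617: greatest Fibonacci not exceeding it is 6765, leaving 3852
3852: greatest Fibonacci not exceeding it is 2584, leaving 1268
1268: greatest Fibonacci not exceeding it is 987, leaving 281
281: greatest Fibonacci not exceeding it is 233, leaving 48
48: greatest Fibonacci not exceeding it is 34, leaving 14
14: greatest Fibonacci not exceeding it is 13, leaving 1
1: greatest Fibonacci not exceeding it is 1, leaving 0
So 85642 = 75025 + 6765 + 2584 + 987 + 233 + 34 + 13 + 1, with no two terms consecutive in the sequence.

75025 + 6765 + 2584 + 987 + 233 + 34 + 13 + 1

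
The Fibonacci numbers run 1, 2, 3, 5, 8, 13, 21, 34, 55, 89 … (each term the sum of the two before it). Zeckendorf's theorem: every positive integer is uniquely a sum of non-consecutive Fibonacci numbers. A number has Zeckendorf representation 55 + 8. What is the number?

55 + 8 = 63.

63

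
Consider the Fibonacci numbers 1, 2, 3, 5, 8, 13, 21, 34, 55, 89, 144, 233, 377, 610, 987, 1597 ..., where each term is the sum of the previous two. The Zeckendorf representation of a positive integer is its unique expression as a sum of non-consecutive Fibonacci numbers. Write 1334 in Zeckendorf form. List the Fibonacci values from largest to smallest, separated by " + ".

987 + 233 + 89 + 21 + 3 + 1

Greedy algorithm:
largest Fibonacci ≤ 1334 is 987; 1334 − 987 = 347
largest Fibonacci ≤ 347 is 233; 347 − 233 = 114
largest Fibonacci ≤ 114 is 89; 114 − 89 = 25
largest Fibonacci ≤ 25 is 21; 25 − 21 = 4
largest Fibonacci ≤ 4 is 3; 4 − 3 = 1
largest Fibonacci ≤ 1 is 1; 1 − 1 = 0
So 1334 = 987 + 233 + 89 + 21 + 3 + 1, with no two terms consecutive in the sequence.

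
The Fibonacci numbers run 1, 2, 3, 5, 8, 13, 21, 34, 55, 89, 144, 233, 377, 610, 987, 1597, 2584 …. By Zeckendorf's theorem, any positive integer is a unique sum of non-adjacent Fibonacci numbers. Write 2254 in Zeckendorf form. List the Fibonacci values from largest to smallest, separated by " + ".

2254: greatest Fibonacci not exceeding it is 1597, leaving 657
657: greatest Fibonacci not exceeding it is 610, leaving 47
47: greatest Fibonacci not exceeding it is 34, leaving 13
13: greatest Fibonacci not exceeding it is 13, leaving 0
So 2254 = 1597 + 610 + 34 + 13, with no two terms consecutive in the sequence.

1597 + 610 + 34 + 13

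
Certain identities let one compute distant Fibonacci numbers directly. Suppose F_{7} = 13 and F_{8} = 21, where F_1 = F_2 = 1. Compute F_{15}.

By F_{2k+1} = F_k² + F_{k+1}²: F_{15} = 13² + 21² = 169 + 441 = 610.

610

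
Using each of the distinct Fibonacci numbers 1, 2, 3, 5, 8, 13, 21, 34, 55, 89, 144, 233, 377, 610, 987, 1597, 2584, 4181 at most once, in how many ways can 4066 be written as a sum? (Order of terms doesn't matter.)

40

Starting from the Zeckendorf form and repeatedly splitting a term F_k into F_{k−1} + F_{k−2} (when neither is already used) reaches every representation.
4066 = 2584+987+377+89+21+8 = 2584+987+377+89+21+5+3 = 2584+987+377+55+34+21+8 = … (37 more), for 40 in all.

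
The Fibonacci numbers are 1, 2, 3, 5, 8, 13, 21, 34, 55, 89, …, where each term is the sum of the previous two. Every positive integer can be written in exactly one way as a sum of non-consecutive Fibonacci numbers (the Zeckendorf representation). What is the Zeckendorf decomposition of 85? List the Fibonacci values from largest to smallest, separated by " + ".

55 + 21 + 8 + 1

85 − 55 = 30
30 − 21 = 9
9 − 8 = 1
1 − 1 = 0
So 85 = 55 + 21 + 8 + 1, with no two terms consecutive in the sequence.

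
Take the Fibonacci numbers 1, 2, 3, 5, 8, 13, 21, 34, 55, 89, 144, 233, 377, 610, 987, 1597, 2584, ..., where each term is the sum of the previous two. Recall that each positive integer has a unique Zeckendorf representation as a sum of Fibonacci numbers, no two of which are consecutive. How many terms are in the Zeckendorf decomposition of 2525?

7

1597 ≤ 2525 < 2584, so take 1597; remainder 928
610 ≤ 928 < 987, so take 610; remainder 318
233 ≤ 318 < 377, so take 233; remainder 85
55 ≤ 85 < 89, so take 55; remainder 30
21 ≤ 30 < 34, so take 21; remainder 9
8 ≤ 9 < 13, so take 8; remainder 1
1 ≤ 1 < 2, so take 1; remainder 0
2525 = 1597 + 610 + 233 + 55 + 21 + 8 + 1, which has 7 terms.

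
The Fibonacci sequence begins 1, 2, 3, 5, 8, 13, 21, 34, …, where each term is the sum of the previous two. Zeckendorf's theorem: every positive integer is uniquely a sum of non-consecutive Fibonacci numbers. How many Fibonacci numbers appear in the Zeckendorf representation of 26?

2

Greedy algorithm:
take 21 (≤ 26); 26 − 21 = 5
take 5 (≤ 5); 5 − 5 = 0
26 = 21 + 5, which has 2 terms.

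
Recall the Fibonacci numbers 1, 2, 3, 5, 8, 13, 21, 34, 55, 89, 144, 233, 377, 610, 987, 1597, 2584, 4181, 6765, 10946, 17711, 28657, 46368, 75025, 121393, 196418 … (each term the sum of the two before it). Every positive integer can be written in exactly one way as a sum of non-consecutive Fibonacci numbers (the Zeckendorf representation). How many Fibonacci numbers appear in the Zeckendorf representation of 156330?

take 121393 (≤ 156330); 156330 − 121393 = 34937
take 28657 (≤ 34937); 34937 − 28657 = 6280
take 4181 (≤ 6280); 6280 − 4181 = 2099
take 1597 (≤ 2099); 2099 − 1597 = 502
take 377 (≤ 502); 502 − 377 = 125
take 89 (≤ 125); 125 − 89 = 36
take 34 (≤ 36); 36 − 34 = 2
take 2 (≤ 2); 2 − 2 = 0
156330 = 121393 + 28657 + 4181 + 1597 + 377 + 89 + 34 + 2, which has 8 terms.

8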